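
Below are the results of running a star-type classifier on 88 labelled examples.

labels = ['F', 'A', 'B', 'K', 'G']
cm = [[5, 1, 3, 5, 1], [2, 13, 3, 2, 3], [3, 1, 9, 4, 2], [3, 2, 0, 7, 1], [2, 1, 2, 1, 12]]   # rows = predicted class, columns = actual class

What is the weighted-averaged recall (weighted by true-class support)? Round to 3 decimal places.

0.523

Per-class recall (TP/(TP+FN)):
  F: TP=5, FN=2+3+3+2=10 → 5/15 = 0.3333
  A: TP=13, FN=1+1+2+1=5 → 13/18 = 0.7222
  B: TP=9, FN=3+3+0+2=8 → 9/17 = 0.5294
  K: TP=7, FN=5+2+4+1=12 → 7/19 = 0.3684
  G: TP=12, FN=1+3+2+1=7 → 12/19 = 0.6316
Weighted-recall = Σ (supportᵢ/N)·recallᵢ with N=88: (15/88)·0.3333 + (18/88)·0.7222 + (17/88)·0.5294 + (19/88)·0.3684 + (19/88)·0.6316 = 0.523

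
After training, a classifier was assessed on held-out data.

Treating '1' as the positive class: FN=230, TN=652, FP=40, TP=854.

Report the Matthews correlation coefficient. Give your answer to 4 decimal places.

0.7120

MCC = (TP·TN − FP·FN) / √((TP+FP)(TP+FN)(TN+FP)(TN+FN))
Numerator = 854·652 − 40·230 = 547608
Denominator = √(894·1084·692·882) = √591481929024 = 769078.6234
MCC = 547608 / 769078.6234 = 0.7120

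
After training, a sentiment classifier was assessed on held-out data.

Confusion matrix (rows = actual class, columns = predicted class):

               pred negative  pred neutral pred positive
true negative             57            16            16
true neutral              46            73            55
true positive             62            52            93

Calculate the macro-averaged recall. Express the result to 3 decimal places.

0.503

Per-class recall (TP/(TP+FN)):
  negative: TP=57, FN=16+16=32 → 57/89 = 0.6404
  neutral: TP=73, FN=46+55=101 → 73/174 = 0.4195
  positive: TP=93, FN=62+52=114 → 93/207 = 0.4493
Macro-recall = mean = (0.6404 + 0.4195 + 0.4493) / 3 = 0.503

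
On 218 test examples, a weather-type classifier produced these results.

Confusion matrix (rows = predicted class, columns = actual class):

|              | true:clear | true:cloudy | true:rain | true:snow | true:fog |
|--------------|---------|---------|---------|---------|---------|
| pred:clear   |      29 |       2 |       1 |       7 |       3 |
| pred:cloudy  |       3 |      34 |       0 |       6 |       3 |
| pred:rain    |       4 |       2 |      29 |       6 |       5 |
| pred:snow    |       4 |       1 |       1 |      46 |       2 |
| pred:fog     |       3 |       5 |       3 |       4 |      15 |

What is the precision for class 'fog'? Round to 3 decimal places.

precision = TP/(TP+FP).
fog: TP=15, FP=3+5+3+4=15 → 15/30 = 0.5000

0.500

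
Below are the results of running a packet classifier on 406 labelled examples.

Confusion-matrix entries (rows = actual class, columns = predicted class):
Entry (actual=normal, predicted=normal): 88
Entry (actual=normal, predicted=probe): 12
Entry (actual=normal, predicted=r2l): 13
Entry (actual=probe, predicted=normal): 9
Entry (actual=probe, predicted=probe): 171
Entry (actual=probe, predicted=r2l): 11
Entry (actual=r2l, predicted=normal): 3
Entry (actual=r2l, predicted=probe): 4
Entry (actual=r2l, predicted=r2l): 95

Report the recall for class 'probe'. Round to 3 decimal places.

recall = TP/(TP+FN).
probe: TP=171, FN=9+11=20 → 171/191 = 0.8953

0.895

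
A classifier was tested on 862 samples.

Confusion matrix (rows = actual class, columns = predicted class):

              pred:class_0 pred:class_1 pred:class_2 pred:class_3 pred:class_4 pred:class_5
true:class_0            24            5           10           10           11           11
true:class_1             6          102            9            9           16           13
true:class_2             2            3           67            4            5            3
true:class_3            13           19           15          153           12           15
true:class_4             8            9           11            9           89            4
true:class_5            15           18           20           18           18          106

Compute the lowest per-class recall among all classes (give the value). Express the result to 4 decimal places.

Per-class recall (TP/(TP+FN)):
  class_0: TP=24, FN=5+10+10+11+11=47 → 24/71 = 0.33803
  class_1: TP=102, FN=6+9+9+16+13=53 → 102/155 = 0.65806
  class_2: TP=67, FN=2+3+4+5+3=17 → 67/84 = 0.79762
  class_3: TP=153, FN=13+19+15+12+15=74 → 153/227 = 0.67401
  class_4: TP=89, FN=8+9+11+9+4=41 → 89/130 = 0.68462
  class_5: TP=106, FN=15+18+20+18+18=89 → 106/195 = 0.54359
Lowest is class 'class_0' with recall = 0.3380.

0.3380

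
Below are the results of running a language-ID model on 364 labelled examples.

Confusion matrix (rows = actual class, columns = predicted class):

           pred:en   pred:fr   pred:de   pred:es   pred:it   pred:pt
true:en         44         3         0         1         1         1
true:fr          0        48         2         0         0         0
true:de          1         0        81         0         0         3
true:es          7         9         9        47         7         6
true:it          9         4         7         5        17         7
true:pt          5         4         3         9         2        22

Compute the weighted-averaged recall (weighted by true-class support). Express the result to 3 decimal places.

Per-class recall (TP/(TP+FN)):
  en: TP=44, FN=3+0+1+1+1=6 → 44/50 = 0.8800
  fr: TP=48, FN=0+2+0+0+0=2 → 48/50 = 0.9600
  de: TP=81, FN=1+0+0+0+3=4 → 81/85 = 0.9529
  es: TP=47, FN=7+9+9+7+6=38 → 47/85 = 0.5529
  it: TP=17, FN=9+4+7+5+7=32 → 17/49 = 0.3469
  pt: TP=22, FN=5+4+3+9+2=23 → 22/45 = 0.4889
Weighted-recall = Σ (supportᵢ/N)·recallᵢ with N=364: (50/364)·0.8800 + (50/364)·0.9600 + (85/364)·0.9529 + (85/364)·0.5529 + (49/364)·0.3469 + (45/364)·0.4889 = 0.712

0.712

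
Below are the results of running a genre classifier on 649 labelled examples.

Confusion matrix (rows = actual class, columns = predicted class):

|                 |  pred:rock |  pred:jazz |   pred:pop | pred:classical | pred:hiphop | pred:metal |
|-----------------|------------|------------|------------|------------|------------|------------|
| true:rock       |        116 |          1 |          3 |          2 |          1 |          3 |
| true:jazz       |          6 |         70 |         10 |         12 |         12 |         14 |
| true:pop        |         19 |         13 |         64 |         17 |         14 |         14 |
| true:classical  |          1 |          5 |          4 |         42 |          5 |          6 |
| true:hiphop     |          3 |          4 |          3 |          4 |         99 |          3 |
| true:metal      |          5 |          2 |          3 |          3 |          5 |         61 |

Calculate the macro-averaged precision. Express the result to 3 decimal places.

Per-class precision (TP/(TP+FP)):
  rock: TP=116, FP=6+19+1+3+5=34 → 116/150 = 0.7733
  jazz: TP=70, FP=1+13+5+4+2=25 → 70/95 = 0.7368
  pop: TP=64, FP=3+10+4+3+3=23 → 64/87 = 0.7356
  classical: TP=42, FP=2+12+17+4+3=38 → 42/80 = 0.5250
  hiphop: TP=99, FP=1+12+14+5+5=37 → 99/136 = 0.7279
  metal: TP=61, FP=3+14+14+6+3=40 → 61/101 = 0.6040
Macro-precision = mean = (0.7733 + 0.7368 + 0.7356 + 0.5250 + 0.7279 + 0.6040) / 6 = 0.684

0.684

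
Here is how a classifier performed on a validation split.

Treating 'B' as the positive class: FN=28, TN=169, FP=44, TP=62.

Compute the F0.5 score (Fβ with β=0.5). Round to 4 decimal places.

0.6031

Fβ = (1+β²)·TP / ((1+β²)·TP + β²·FN + FP), with β²=1/4
= 1.25·62 / (1.25·62 + 0.25·28 + 44) = 0.6031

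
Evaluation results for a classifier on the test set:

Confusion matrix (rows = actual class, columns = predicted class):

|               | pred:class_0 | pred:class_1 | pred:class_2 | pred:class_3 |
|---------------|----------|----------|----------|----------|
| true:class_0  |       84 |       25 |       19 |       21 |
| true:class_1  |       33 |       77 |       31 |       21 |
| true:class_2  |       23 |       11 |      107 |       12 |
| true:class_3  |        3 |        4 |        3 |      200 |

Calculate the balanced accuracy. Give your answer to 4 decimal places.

0.6727

Balanced accuracy = mean of per-class recall.
  class_0: recall = 84/149 = 0.56376
  class_1: recall = 77/162 = 0.47531
  class_2: recall = 107/153 = 0.69935
  class_3: recall = 200/210 = 0.95238
Mean = (0.56376 + 0.47531 + 0.69935 + 0.95238) / 4 = 0.6727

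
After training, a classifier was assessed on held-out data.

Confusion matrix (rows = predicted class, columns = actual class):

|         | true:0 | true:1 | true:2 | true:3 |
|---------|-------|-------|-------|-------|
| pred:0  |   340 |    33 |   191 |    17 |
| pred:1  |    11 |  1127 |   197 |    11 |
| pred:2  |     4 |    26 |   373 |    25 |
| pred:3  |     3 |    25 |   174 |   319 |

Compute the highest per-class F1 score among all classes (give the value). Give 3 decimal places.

0.882

Per-class F1 score (2·TP/(2·TP+FP+FN)):
  0: TP=340, FP=33+191+17=241, FN=11+4+3=18 → 680/939 = 0.7242
  1: TP=1127, FP=11+197+11=219, FN=33+26+25=84 → 2254/2557 = 0.8815
  2: TP=373, FP=4+26+25=55, FN=191+197+174=562 → 746/1363 = 0.5473
  3: TP=319, FP=3+25+174=202, FN=17+11+25=53 → 638/893 = 0.7144
Highest is class '1' with F1 score = 0.882.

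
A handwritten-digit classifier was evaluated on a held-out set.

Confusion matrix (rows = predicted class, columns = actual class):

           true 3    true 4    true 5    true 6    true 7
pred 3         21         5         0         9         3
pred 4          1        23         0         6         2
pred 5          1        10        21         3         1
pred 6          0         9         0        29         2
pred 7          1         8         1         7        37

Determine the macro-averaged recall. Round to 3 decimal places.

Per-class recall (TP/(TP+FN)):
  3: TP=21, FN=1+1+0+1=3 → 21/24 = 0.8750
  4: TP=23, FN=5+10+9+8=32 → 23/55 = 0.4182
  5: TP=21, FN=0+0+0+1=1 → 21/22 = 0.9545
  6: TP=29, FN=9+6+3+7=25 → 29/54 = 0.5370
  7: TP=37, FN=3+2+1+2=8 → 37/45 = 0.8222
Macro-recall = mean = (0.8750 + 0.4182 + 0.9545 + 0.5370 + 0.8222) / 5 = 0.721

0.721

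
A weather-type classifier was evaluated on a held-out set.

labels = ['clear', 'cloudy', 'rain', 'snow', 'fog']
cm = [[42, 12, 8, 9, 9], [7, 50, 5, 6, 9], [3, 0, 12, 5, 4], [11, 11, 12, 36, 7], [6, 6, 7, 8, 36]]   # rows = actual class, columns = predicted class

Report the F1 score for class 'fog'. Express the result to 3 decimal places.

One-vs-rest for 'fog': TP = diagonal; FP = other classes predicted 'fog'; FN = 'fog' predicted as other.
F1 score = 2·TP/(2·TP+FP+FN).
fog: TP=36, FP=9+9+4+7=29, FN=6+6+7+8=27 → 72/128 = 0.5625

0.563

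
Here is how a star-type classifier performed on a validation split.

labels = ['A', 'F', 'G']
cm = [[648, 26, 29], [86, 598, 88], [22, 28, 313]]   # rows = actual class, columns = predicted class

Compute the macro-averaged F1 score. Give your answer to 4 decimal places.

Per-class F1 score (2·TP/(2·TP+FP+FN)):
  A: TP=648, FP=86+22=108, FN=26+29=55 → 1296/1459 = 0.88828
  F: TP=598, FP=26+28=54, FN=86+88=174 → 1196/1424 = 0.83989
  G: TP=313, FP=29+88=117, FN=22+28=50 → 626/793 = 0.78941
Macro-F1 score = mean = (0.88828 + 0.83989 + 0.78941) / 3 = 0.8392

0.8392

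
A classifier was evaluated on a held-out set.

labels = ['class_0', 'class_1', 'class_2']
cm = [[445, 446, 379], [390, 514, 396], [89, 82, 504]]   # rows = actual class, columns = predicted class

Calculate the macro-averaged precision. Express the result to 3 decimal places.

Per-class precision (TP/(TP+FP)):
  class_0: TP=445, FP=390+89=479 → 445/924 = 0.4816
  class_1: TP=514, FP=446+82=528 → 514/1042 = 0.4933
  class_2: TP=504, FP=379+396=775 → 504/1279 = 0.3941
Macro-precision = mean = (0.4816 + 0.4933 + 0.3941) / 3 = 0.456

0.456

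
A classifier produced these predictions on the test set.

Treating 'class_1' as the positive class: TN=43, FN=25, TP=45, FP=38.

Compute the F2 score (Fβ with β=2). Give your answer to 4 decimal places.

Fβ = (1+β²)·TP / ((1+β²)·TP + β²·FN + FP), with β²=4
= 5·45 / (5·45 + 4·25 + 38) = 0.6198

0.6198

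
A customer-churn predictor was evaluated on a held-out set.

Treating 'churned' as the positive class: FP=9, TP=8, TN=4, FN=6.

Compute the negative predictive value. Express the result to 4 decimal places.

0.4000

NPV = TN/(TN+FN) = 4/(4+6) = 0.4000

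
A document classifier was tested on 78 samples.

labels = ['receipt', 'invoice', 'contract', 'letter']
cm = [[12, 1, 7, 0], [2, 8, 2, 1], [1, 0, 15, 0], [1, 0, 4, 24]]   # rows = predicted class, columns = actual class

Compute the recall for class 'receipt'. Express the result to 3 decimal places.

One-vs-rest for 'receipt': TP = diagonal; FP = other classes predicted 'receipt'; FN = 'receipt' predicted as other.
recall = TP/(TP+FN).
receipt: TP=12, FN=2+1+1=4 → 12/16 = 0.7500

0.750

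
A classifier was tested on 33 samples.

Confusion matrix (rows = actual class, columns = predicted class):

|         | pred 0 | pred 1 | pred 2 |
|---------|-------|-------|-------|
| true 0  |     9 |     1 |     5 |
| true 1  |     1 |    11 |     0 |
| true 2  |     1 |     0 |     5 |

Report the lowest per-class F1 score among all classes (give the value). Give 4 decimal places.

0.6250

Per-class F1 score (2·TP/(2·TP+FP+FN)):
  0: TP=9, FP=1+1=2, FN=1+5=6 → 18/26 = 0.69231
  1: TP=11, FP=1+0=1, FN=1+0=1 → 22/24 = 0.91667
  2: TP=5, FP=5+0=5, FN=1+0=1 → 10/16 = 0.62500
Lowest is class '2' with F1 score = 0.6250.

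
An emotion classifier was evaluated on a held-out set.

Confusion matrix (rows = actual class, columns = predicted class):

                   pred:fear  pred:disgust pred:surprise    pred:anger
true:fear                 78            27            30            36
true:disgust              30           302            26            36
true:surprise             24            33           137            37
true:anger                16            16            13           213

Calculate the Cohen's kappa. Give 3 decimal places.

0.576

Observed agreement pₒ = trace/N = 730/1054 = 0.6926
Expected agreement pₑ = Σ (rowᵢ·colᵢ)/N² = (171·148 + 394·378 + 231·206 + 258·322)/1054² = 0.2745
κ = (pₒ − pₑ)/(1 − pₑ) = (0.6926 − 0.2745)/(1 − 0.2745) = 0.576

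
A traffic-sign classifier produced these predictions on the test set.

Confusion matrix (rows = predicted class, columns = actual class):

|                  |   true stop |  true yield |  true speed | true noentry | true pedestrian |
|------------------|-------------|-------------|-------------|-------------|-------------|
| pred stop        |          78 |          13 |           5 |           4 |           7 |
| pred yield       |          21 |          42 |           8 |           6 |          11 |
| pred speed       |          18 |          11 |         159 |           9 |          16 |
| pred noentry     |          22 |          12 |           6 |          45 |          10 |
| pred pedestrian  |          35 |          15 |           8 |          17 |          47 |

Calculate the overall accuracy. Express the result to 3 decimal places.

0.594

Accuracy = trace / total = (78+42+159+45+47=371) / 625 = 371/625 = 0.594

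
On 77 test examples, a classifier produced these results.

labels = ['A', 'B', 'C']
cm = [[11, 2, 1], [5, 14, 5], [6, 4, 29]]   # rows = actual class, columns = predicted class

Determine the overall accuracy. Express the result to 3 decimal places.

Accuracy = trace / total = (11+14+29=54) / 77 = 54/77 = 0.701

0.701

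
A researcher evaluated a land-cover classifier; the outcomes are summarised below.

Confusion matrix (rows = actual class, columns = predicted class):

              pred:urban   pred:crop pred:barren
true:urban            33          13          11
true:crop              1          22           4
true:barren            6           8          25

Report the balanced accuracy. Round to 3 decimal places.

0.678

Balanced accuracy = mean of per-class recall.
  urban: recall = 33/57 = 0.5789
  crop: recall = 22/27 = 0.8148
  barren: recall = 25/39 = 0.6410
Mean = (0.5789 + 0.8148 + 0.6410) / 3 = 0.678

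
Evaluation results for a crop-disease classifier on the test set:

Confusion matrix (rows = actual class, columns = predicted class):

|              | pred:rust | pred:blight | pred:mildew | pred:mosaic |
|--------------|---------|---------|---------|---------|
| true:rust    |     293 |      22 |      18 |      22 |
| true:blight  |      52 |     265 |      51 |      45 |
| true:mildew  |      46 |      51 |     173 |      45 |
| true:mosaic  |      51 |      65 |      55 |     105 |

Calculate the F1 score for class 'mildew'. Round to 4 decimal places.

Treat 'mildew' as positive and all other classes as negative.
F1 score = 2·TP/(2·TP+FP+FN).
mildew: TP=173, FP=18+51+55=124, FN=46+51+45=142 → 346/612 = 0.56536

0.5654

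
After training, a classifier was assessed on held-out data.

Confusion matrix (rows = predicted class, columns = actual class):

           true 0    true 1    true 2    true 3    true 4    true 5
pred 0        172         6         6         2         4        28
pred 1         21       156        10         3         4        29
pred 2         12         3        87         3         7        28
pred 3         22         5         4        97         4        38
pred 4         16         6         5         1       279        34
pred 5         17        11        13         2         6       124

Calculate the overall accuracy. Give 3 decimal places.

0.723

Accuracy = trace / total = (172+156+87+97+279+124=915) / 1265 = 915/1265 = 0.723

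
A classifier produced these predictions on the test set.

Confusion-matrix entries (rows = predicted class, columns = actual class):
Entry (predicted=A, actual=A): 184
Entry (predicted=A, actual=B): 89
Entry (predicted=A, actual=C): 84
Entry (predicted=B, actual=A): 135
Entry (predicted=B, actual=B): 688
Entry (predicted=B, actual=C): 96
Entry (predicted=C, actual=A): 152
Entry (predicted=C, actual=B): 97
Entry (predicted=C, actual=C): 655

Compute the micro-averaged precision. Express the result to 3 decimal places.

0.700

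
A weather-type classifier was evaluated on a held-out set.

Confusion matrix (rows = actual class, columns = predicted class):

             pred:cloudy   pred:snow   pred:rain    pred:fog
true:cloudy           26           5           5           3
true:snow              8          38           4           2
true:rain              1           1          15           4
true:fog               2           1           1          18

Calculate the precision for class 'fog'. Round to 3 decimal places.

0.667

Take TP from the diagonal, FP from the rest of the 'fog' prediction marginal, FN from the rest of the 'fog' actual marginal.
precision = TP/(TP+FP).
fog: TP=18, FP=3+2+4=9 → 18/27 = 0.6667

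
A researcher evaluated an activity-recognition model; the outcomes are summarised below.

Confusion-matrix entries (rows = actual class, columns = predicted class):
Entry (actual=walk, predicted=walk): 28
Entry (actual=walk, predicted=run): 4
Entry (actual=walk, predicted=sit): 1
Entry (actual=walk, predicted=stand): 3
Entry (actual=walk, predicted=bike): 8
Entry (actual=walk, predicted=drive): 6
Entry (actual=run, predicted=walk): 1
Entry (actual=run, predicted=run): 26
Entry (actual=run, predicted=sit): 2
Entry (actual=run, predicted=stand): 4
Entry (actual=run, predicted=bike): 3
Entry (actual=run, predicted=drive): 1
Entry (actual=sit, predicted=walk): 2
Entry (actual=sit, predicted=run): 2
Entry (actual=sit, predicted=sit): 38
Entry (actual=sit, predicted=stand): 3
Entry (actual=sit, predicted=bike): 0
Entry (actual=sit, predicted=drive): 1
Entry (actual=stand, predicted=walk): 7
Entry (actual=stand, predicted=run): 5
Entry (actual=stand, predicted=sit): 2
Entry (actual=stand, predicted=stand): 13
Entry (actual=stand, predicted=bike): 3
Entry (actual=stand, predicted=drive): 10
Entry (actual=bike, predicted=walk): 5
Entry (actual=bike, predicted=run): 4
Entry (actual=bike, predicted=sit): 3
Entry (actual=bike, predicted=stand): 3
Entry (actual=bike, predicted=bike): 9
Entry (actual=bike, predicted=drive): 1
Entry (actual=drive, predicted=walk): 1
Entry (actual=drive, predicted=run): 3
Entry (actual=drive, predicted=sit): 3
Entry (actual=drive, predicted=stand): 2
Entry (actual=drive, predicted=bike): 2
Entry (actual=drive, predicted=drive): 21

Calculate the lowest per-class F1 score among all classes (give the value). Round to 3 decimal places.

Per-class F1 score (2·TP/(2·TP+FP+FN)):
  walk: TP=28, FP=1+2+7+5+1=16, FN=4+1+3+8+6=22 → 56/94 = 0.5957
  run: TP=26, FP=4+2+5+4+3=18, FN=1+2+4+3+1=11 → 52/81 = 0.6420
  sit: TP=38, FP=1+2+2+3+3=11, FN=2+2+3+0+1=8 → 76/95 = 0.8000
  stand: TP=13, FP=3+4+3+3+2=15, FN=7+5+2+3+10=27 → 26/68 = 0.3824
  bike: TP=9, FP=8+3+0+3+2=16, FN=5+4+3+3+1=16 → 18/50 = 0.3600
  drive: TP=21, FP=6+1+1+10+1=19, FN=1+3+3+2+2=11 → 42/72 = 0.5833
Lowest is class 'bike' with F1 score = 0.360.

0.360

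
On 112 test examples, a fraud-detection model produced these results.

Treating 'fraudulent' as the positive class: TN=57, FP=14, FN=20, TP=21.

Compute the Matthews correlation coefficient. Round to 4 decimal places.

0.3274

MCC = (TP·TN − FP·FN) / √((TP+FP)(TP+FN)(TN+FP)(TN+FN))
Numerator = 21·57 − 14·20 = 917
Denominator = √(35·41·71·77) = √7845145 = 2800.9186
MCC = 917 / 2800.9186 = 0.3274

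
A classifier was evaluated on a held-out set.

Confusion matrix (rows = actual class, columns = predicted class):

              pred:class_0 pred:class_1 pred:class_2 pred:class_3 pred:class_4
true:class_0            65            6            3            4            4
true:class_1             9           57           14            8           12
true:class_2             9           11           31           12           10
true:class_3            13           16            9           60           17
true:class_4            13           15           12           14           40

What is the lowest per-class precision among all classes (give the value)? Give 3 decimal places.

0.449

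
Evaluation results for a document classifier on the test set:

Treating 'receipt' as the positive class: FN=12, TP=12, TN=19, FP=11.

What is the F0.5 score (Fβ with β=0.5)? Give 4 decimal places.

Fβ = (1+β²)·TP / ((1+β²)·TP + β²·FN + FP), with β²=1/4
= 1.25·12 / (1.25·12 + 0.25·12 + 11) = 0.5172

0.5172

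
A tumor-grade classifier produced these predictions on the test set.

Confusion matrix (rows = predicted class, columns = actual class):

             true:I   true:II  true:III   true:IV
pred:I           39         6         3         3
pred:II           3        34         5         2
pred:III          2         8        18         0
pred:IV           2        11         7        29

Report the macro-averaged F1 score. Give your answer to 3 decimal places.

Per-class F1 score (2·TP/(2·TP+FP+FN)):
  I: TP=39, FP=6+3+3=12, FN=3+2+2=7 → 78/97 = 0.8041
  II: TP=34, FP=3+5+2=10, FN=6+8+11=25 → 68/103 = 0.6602
  III: TP=18, FP=2+8+0=10, FN=3+5+7=15 → 36/61 = 0.5902
  IV: TP=29, FP=2+11+7=20, FN=3+2+0=5 → 58/83 = 0.6988
Macro-F1 score = mean = (0.8041 + 0.6602 + 0.5902 + 0.6988) / 4 = 0.688

0.688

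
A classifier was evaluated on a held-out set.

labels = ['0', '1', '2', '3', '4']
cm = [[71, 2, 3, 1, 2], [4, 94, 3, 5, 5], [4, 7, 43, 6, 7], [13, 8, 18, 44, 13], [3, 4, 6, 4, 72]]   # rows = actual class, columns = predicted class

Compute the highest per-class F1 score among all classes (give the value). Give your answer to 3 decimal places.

Per-class F1 score (2·TP/(2·TP+FP+FN)):
  0: TP=71, FP=4+4+13+3=24, FN=2+3+1+2=8 → 142/174 = 0.8161
  1: TP=94, FP=2+7+8+4=21, FN=4+3+5+5=17 → 188/226 = 0.8319
  2: TP=43, FP=3+3+18+6=30, FN=4+7+6+7=24 → 86/140 = 0.6143
  3: TP=44, FP=1+5+6+4=16, FN=13+8+18+13=52 → 88/156 = 0.5641
  4: TP=72, FP=2+5+7+13=27, FN=3+4+6+4=17 → 144/188 = 0.7660
Highest is class '1' with F1 score = 0.832.

0.832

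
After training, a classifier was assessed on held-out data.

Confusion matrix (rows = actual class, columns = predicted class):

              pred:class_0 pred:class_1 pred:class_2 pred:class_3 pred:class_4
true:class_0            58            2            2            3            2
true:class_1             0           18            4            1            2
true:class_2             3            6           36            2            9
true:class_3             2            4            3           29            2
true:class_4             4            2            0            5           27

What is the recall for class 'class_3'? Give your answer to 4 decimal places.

recall = TP/(TP+FN).
class_3: TP=29, FN=2+4+3+2=11 → 29/40 = 0.72500

0.7250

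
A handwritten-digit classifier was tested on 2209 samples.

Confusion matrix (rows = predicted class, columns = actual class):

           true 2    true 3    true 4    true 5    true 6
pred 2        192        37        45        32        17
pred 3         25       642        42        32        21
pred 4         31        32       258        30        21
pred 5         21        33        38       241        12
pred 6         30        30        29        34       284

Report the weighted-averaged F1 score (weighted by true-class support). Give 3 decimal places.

Per-class F1 score (2·TP/(2·TP+FP+FN)):
  2: TP=192, FP=37+45+32+17=131, FN=25+31+21+30=107 → 384/622 = 0.6174
  3: TP=642, FP=25+42+32+21=120, FN=37+32+33+30=132 → 1284/1536 = 0.8359
  4: TP=258, FP=31+32+30+21=114, FN=45+42+38+29=154 → 516/784 = 0.6582
  5: TP=241, FP=21+33+38+12=104, FN=32+32+30+34=128 → 482/714 = 0.6751
  6: TP=284, FP=30+30+29+34=123, FN=17+21+21+12=71 → 568/762 = 0.7454
Weighted-F1 score = Σ (supportᵢ/N)·F1 scoreᵢ with N=2209: (299/2209)·0.6174 + (774/2209)·0.8359 + (412/2209)·0.6582 + (369/2209)·0.6751 + (355/2209)·0.7454 = 0.732

0.732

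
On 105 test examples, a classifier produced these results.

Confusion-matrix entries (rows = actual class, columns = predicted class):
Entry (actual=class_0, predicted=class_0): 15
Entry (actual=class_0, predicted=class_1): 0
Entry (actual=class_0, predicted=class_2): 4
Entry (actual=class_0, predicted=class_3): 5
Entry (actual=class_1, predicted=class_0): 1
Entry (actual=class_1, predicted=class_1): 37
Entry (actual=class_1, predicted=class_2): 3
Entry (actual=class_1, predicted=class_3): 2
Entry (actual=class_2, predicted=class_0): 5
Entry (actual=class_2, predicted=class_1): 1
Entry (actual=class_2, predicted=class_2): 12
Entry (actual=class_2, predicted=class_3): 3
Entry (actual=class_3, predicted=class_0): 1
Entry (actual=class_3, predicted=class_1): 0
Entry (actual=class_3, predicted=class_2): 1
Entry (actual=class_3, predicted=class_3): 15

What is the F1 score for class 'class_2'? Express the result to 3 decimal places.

0.585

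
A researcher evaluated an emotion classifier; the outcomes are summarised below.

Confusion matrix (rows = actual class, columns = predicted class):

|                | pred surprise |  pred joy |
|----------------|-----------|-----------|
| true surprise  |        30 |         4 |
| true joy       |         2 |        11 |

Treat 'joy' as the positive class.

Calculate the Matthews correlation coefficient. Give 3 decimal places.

0.699

MCC = (TP·TN − FP·FN) / √((TP+FP)(TP+FN)(TN+FP)(TN+FN))
Numerator = 11·30 − 4·2 = 322
Denominator = √(15·13·34·32) = √212160 = 460.6083
MCC = 322 / 460.6083 = 0.699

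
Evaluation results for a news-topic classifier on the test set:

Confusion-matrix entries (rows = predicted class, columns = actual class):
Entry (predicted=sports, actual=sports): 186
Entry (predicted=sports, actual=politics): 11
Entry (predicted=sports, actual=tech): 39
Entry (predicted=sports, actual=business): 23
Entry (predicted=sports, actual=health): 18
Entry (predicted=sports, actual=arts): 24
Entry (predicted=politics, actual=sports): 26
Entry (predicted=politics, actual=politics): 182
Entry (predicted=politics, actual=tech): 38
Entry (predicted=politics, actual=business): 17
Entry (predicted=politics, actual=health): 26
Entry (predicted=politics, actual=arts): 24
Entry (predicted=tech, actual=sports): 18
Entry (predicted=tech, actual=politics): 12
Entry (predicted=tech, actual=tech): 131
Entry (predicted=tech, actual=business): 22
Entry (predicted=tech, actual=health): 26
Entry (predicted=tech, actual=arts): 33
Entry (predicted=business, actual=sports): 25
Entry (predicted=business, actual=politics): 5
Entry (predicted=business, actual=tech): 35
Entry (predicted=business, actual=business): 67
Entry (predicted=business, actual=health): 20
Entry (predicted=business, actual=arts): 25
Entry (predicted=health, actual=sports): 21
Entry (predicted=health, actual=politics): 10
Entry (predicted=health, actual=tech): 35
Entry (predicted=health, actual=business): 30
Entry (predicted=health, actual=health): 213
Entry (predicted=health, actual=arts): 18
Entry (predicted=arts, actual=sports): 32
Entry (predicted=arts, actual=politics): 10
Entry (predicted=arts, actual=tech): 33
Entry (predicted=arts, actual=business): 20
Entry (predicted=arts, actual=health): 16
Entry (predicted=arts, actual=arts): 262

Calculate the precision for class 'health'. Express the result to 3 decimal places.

Treat 'health' as positive and all other classes as negative.
precision = TP/(TP+FP).
health: TP=213, FP=21+10+35+30+18=114 → 213/327 = 0.6514

0.651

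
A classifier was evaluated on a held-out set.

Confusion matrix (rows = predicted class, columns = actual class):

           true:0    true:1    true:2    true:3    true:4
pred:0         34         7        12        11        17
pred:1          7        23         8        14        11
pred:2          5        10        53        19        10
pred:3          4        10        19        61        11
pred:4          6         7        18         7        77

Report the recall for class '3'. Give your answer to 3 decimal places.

recall = TP/(TP+FN).
3: TP=61, FN=11+14+19+7=51 → 61/112 = 0.5446

0.545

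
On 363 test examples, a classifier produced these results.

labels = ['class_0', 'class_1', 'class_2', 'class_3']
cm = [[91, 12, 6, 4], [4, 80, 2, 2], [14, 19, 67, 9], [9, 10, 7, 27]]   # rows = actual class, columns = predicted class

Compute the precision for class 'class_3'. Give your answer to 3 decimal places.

0.643

Take TP from the diagonal, FP from the rest of the 'class_3' prediction marginal, FN from the rest of the 'class_3' actual marginal.
precision = TP/(TP+FP).
class_3: TP=27, FP=4+2+9=15 → 27/42 = 0.6429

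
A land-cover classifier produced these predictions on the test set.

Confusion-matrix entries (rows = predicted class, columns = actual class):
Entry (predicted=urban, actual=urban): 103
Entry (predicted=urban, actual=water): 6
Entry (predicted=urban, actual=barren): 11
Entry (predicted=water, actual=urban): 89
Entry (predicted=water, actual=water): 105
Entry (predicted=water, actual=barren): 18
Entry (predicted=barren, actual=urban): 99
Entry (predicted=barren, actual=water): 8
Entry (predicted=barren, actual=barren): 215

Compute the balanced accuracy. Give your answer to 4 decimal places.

Balanced accuracy = mean of per-class recall.
  urban: recall = 103/291 = 0.35395
  water: recall = 105/119 = 0.88235
  barren: recall = 215/244 = 0.88115
Mean = (0.35395 + 0.88235 + 0.88115) / 3 = 0.7058

0.7058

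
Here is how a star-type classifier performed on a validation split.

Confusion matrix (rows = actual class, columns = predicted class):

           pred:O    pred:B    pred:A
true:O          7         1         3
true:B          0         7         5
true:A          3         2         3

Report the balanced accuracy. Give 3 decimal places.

Balanced accuracy = mean of per-class recall.
  O: recall = 7/11 = 0.6364
  B: recall = 7/12 = 0.5833
  A: recall = 3/8 = 0.3750
Mean = (0.6364 + 0.5833 + 0.3750) / 3 = 0.532

0.532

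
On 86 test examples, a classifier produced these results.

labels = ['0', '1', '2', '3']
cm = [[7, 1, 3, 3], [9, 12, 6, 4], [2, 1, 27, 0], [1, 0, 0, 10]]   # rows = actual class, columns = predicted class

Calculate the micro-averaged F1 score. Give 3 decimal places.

Micro-averaging pools counts across classes: ΣTP=56, ΣFP=30, ΣFN=30.
Micro-F1 score = 2·TP/(2·TP+FP+FN) on pooled counts = 0.651 (equals overall accuracy in single-label multiclass).

0.651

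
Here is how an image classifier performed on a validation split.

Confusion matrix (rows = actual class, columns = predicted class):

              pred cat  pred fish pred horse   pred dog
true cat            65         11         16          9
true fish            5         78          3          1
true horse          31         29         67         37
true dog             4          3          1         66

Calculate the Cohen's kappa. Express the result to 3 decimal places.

0.536

Observed agreement pₒ = trace/N = 276/426 = 0.6479
Expected agreement pₑ = Σ (rowᵢ·colᵢ)/N² = (101·105 + 87·121 + 164·87 + 74·113)/426² = 0.2411
κ = (pₒ − pₑ)/(1 − pₑ) = (0.6479 − 0.2411)/(1 − 0.2411) = 0.536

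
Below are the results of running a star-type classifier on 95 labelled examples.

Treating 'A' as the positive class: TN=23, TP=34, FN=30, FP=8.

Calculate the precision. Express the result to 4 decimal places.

0.8095

Precision = TP/(TP+FP) = 34/(34+8) = 34/42 = 0.8095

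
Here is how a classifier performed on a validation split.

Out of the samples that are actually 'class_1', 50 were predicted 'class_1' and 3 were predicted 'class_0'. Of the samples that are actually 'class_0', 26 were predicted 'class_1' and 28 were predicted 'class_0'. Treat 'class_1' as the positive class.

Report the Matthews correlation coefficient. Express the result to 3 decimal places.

MCC = (TP·TN − FP·FN) / √((TP+FP)(TP+FN)(TN+FP)(TN+FN))
Numerator = 50·28 − 26·3 = 1322
Denominator = √(76·53·54·31) = √6742872 = 2596.7041
MCC = 1322 / 2596.7041 = 0.509

0.509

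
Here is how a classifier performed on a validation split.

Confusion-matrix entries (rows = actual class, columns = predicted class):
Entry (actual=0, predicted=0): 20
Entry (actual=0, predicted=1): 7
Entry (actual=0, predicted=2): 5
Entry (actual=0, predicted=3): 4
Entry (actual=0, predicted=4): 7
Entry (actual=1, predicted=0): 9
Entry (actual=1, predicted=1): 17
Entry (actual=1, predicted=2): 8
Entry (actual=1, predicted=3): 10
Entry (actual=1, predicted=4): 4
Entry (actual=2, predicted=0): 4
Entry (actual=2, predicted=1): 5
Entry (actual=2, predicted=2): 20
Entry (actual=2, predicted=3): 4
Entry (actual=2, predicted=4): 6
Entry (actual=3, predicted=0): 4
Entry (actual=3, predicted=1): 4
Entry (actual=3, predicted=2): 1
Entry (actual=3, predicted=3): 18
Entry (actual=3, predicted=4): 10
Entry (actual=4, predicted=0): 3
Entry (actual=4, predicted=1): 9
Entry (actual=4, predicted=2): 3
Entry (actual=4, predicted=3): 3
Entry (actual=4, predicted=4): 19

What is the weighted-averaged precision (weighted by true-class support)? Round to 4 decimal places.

0.4626

Per-class precision (TP/(TP+FP)):
  0: TP=20, FP=9+4+4+3=20 → 20/40 = 0.50000
  1: TP=17, FP=7+5+4+9=25 → 17/42 = 0.40476
  2: TP=20, FP=5+8+1+3=17 → 20/37 = 0.54054
  3: TP=18, FP=4+10+4+3=21 → 18/39 = 0.46154
  4: TP=19, FP=7+4+6+10=27 → 19/46 = 0.41304
Weighted-precision = Σ (supportᵢ/N)·precisionᵢ with N=204: (43/204)·0.50000 + (48/204)·0.40476 + (39/204)·0.54054 + (37/204)·0.46154 + (37/204)·0.41304 = 0.4626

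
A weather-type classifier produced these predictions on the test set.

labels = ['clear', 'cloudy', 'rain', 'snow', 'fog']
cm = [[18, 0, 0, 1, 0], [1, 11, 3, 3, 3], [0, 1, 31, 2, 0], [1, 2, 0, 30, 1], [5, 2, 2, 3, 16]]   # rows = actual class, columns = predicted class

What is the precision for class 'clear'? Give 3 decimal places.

precision = TP/(TP+FP).
clear: TP=18, FP=1+0+1+5=7 → 18/25 = 0.7200

0.720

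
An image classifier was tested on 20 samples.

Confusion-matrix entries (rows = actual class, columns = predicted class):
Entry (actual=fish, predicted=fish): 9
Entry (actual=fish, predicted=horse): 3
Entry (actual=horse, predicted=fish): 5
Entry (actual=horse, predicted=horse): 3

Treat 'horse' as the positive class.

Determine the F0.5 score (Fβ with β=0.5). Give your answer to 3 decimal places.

0.469

Fβ = (1+β²)·TP / ((1+β²)·TP + β²·FN + FP), with β²=1/4
= 1.25·3 / (1.25·3 + 0.25·5 + 3) = 0.469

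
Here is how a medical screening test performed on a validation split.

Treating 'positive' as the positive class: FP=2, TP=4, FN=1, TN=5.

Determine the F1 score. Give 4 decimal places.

0.7273

Precision = TP/(TP+FP) = 4/6 = 0.6667
Recall = TP/(TP+FN) = 4/5 = 0.8000
F1 = 2·TP/(2·TP+FP+FN) = 8/11 = 0.7273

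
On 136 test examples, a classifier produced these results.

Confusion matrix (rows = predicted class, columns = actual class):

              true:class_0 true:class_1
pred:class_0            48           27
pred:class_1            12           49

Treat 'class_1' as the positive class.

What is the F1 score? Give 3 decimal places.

0.715

Precision = TP/(TP+FP) = 49/61 = 0.8033
Recall = TP/(TP+FN) = 49/76 = 0.6447
F1 = 2·TP/(2·TP+FP+FN) = 98/137 = 0.715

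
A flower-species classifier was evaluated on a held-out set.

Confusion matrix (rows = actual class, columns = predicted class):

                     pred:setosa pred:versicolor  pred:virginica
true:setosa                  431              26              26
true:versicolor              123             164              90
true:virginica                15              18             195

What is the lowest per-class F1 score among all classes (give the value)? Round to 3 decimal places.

0.561

Per-class F1 score (2·TP/(2·TP+FP+FN)):
  setosa: TP=431, FP=123+15=138, FN=26+26=52 → 862/1052 = 0.8194
  versicolor: TP=164, FP=26+18=44, FN=123+90=213 → 328/585 = 0.5607
  virginica: TP=195, FP=26+90=116, FN=15+18=33 → 390/539 = 0.7236
Lowest is class 'versicolor' with F1 score = 0.561.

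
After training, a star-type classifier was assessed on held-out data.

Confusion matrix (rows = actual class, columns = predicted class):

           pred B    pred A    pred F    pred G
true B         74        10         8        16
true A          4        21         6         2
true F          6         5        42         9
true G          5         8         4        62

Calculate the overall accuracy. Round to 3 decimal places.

0.706

Accuracy = trace / total = (74+21+42+62=199) / 282 = 199/282 = 0.706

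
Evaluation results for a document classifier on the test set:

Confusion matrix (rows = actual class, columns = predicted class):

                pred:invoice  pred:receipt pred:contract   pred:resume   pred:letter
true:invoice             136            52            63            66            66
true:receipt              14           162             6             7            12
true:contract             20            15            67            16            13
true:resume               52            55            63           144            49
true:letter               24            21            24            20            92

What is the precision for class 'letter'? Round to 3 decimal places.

0.397

Treat 'letter' as positive and all other classes as negative.
precision = TP/(TP+FP).
letter: TP=92, FP=66+12+13+49=140 → 92/232 = 0.3966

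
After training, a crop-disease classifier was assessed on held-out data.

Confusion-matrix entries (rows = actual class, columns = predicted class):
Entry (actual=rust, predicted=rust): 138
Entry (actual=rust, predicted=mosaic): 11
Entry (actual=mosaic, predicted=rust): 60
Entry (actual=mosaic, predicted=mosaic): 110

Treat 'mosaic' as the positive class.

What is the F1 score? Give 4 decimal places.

0.7560

Precision = TP/(TP+FP) = 110/121 = 0.9091
Recall = TP/(TP+FN) = 110/170 = 0.6471
F1 = 2·TP/(2·TP+FP+FN) = 220/291 = 0.7560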